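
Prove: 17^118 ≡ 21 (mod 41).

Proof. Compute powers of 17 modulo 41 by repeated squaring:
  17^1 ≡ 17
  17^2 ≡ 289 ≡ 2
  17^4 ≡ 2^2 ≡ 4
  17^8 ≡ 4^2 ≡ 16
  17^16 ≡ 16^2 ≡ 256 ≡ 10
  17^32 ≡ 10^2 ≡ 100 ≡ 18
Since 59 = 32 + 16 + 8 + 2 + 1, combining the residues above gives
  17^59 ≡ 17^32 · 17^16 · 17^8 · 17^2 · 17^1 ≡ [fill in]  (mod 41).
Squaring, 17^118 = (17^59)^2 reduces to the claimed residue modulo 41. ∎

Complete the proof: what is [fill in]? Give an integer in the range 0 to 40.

17^32 · 17^16 · 17^8 · 17^2 · 17^1 ≡ 18 · 10 · 16 · 2 · 17 = 97920.
97920 mod 41 = 12, so 17^59 ≡ 12 (mod 41).

12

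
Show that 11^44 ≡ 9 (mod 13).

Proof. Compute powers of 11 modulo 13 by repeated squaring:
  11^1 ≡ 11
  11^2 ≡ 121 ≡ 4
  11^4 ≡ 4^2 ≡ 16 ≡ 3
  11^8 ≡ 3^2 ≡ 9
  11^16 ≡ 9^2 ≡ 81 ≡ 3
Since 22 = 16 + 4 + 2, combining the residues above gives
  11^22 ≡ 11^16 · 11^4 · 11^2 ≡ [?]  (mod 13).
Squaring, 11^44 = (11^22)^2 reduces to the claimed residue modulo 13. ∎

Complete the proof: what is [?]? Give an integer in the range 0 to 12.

10

11^16 · 11^4 · 11^2 ≡ 3 · 3 · 4 = 36.
36 mod 13 = 10, so 11^22 ≡ 10 (mod 13).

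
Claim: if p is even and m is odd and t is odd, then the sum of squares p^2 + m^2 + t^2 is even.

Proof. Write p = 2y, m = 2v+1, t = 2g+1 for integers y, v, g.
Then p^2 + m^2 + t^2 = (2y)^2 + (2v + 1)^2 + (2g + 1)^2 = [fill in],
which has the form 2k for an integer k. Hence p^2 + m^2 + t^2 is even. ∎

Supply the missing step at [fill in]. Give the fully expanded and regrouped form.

2(2g^2 + 2g + 2v^2 + 2v + 2y^2 + 1)

(2y)^2 + (2v + 1)^2 + (2g + 1)^2 = 4g^2 + 4g + 4v^2 + 4v + 4y^2 + 2
= 2(2g^2 + 2g + 2v^2 + 2v + 2y^2 + 1).
Since 2g^2 + 2g + 2v^2 + 2v + 2y^2 + 1 is an integer, the sum of squares is of the form 2k for an integer k.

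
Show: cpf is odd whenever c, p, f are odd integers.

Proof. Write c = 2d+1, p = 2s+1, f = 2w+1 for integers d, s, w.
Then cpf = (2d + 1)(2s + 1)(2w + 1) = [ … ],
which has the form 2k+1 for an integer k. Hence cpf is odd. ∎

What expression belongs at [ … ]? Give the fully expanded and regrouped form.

Expanding: (2d + 1)(2s + 1)(2w + 1) = 8dsw + 4ds + 4dw + 2d + 4sw + 2s + 2w + 1.
Every term except the constant is even, so this is 2(4dsw + 2ds + 2dw + d + 2sw + s + w) + 1,
and 4dsw + 2ds + 2dw + d + 2sw + s + w ∈ ℤ gives the required form.

2(4dsw + 2ds + 2dw + d + 2sw + s + w) + 1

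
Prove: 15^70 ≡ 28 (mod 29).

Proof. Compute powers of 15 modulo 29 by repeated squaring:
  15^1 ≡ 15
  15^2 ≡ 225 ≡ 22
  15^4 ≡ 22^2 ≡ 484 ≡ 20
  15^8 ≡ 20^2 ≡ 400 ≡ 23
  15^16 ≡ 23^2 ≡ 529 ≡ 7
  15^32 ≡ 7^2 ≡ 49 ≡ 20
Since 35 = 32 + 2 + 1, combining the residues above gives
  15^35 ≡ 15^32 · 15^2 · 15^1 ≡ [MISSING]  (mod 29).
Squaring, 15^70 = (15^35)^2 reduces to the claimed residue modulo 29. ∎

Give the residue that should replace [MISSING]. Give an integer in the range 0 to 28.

15^32 · 15^2 · 15^1 ≡ 20 · 22 · 15 = 6600.
6600 mod 29 = 17, so 15^35 ≡ 17 (mod 29).

17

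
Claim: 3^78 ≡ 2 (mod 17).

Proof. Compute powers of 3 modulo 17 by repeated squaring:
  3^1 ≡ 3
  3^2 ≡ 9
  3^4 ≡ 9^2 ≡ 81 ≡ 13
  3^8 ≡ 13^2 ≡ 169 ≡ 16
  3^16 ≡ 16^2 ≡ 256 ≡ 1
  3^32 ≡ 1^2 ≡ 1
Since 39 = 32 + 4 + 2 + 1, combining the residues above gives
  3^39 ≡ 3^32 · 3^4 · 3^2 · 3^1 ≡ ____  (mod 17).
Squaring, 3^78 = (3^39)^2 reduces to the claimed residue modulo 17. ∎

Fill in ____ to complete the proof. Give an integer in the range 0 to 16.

3^32 · 3^4 · 3^2 · 3^1 ≡ 1 · 13 · 9 · 3 = 351.
351 mod 17 = 11, so 3^39 ≡ 11 (mod 17).

11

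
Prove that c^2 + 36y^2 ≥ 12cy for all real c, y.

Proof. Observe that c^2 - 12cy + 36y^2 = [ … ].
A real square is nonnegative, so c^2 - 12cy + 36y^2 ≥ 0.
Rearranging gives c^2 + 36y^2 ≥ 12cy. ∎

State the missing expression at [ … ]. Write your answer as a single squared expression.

(c - 6y)^2

c^2 - 12cy + 36y^2 is a perfect-square trinomial: the outer terms are (c)^2 and (6y)^2, and the cross term is -2·c·6y.
So c^2 - 12cy + 36y^2 = (c - 6y)^2 ≥ 0.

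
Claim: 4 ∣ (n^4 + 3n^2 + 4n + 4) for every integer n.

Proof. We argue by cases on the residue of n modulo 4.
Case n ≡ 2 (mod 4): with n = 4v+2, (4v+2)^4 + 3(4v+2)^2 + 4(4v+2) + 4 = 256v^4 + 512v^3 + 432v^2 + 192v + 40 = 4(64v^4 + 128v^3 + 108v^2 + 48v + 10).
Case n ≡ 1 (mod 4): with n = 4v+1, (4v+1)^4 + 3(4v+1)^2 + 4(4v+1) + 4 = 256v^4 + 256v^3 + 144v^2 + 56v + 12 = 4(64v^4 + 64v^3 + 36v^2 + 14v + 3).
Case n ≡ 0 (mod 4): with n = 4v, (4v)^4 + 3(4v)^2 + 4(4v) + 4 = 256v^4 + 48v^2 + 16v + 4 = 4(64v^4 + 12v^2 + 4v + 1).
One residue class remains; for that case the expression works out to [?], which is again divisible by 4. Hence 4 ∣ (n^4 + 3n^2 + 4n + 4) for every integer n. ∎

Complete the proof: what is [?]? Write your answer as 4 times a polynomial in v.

4(64v^4 + 192v^3 + 228v^2 + 130v + 31)

The residues treated are {2, 1, 0}, so the missing case is n ≡ 3 (mod 4); write n = 4v+3.
Then (4v+3)^4 + 3(4v+3)^2 + 4(4v+3) + 4 = 256v^4 + 768v^3 + 912v^2 + 520v + 124 = 4(64v^4 + 192v^3 + 228v^2 + 130v + 31).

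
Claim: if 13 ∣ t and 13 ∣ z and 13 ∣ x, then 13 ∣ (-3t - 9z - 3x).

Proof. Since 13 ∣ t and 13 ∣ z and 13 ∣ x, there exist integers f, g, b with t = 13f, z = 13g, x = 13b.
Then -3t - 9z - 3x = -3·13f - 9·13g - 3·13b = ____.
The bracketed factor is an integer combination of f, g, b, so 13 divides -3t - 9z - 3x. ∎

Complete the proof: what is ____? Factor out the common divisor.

13(-3b - 3f - 9g)

Each term has a factor of 13: -3·13f - 9·13g - 3·13b = 13·(-3b - 3f - 9g).
Since -3b - 3f - 9g is an integer, 13 ∣ (-3t - 9z - 3x).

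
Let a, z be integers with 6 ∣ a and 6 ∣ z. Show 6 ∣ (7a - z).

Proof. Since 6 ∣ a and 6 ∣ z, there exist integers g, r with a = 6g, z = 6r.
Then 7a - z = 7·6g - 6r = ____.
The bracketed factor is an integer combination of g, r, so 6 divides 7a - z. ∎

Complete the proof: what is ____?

6(7g - r)

Each term has a factor of 6: 7·6g - 6r = 6·(7g - r).
Since 7g - r is an integer, 6 ∣ (7a - z).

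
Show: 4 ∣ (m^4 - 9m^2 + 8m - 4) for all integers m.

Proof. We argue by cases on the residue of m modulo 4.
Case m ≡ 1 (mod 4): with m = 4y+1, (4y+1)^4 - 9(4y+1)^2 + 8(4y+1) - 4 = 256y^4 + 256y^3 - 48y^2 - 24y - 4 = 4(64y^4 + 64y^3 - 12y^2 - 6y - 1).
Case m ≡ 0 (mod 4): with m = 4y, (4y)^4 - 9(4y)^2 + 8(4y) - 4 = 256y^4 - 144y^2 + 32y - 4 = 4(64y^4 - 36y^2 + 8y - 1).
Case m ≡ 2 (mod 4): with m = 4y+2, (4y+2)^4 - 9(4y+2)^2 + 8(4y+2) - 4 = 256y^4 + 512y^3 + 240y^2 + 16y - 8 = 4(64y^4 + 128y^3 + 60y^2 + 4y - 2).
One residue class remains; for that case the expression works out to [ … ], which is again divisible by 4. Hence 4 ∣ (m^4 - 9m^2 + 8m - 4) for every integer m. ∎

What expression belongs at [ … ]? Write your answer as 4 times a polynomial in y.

The residues treated are {1, 0, 2}, so the missing case is m ≡ 3 (mod 4); write m = 4y+3.
Then (4y+3)^4 - 9(4y+3)^2 + 8(4y+3) - 4 = 256y^4 + 768y^3 + 720y^2 + 248y + 20 = 4(64y^4 + 192y^3 + 180y^2 + 62y + 5).

4(64y^4 + 192y^3 + 180y^2 + 62y + 5)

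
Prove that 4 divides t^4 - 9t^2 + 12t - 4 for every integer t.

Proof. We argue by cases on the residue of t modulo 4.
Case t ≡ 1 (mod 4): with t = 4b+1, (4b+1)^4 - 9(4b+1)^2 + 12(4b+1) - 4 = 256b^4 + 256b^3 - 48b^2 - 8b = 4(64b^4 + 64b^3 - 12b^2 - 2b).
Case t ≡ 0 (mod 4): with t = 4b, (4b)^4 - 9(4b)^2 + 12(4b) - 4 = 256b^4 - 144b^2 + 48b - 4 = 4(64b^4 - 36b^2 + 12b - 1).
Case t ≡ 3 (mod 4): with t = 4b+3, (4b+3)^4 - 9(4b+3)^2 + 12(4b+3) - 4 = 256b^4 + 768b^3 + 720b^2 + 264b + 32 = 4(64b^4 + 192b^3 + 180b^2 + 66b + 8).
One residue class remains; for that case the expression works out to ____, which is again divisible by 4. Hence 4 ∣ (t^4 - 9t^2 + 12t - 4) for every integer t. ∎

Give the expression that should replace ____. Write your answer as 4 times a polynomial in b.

The residues treated are {1, 0, 3}, so the missing case is t ≡ 2 (mod 4); write t = 4b+2.
Then (4b+2)^4 - 9(4b+2)^2 + 12(4b+2) - 4 = 256b^4 + 512b^3 + 240b^2 + 32b = 4(64b^4 + 128b^3 + 60b^2 + 8b).

4(64b^4 + 128b^3 + 60b^2 + 8b)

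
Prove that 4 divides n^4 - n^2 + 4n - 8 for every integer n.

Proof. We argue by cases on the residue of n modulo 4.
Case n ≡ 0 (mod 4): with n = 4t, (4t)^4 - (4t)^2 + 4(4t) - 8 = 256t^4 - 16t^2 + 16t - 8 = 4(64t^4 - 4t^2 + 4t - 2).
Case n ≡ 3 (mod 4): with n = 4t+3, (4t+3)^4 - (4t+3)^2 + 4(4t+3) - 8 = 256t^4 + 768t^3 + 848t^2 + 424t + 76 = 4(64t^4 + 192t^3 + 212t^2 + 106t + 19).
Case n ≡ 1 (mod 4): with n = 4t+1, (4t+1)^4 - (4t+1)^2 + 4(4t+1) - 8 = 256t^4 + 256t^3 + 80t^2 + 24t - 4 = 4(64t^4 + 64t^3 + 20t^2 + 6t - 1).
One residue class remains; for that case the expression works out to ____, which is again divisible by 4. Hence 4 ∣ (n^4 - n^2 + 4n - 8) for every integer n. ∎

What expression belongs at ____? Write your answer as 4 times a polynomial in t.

4(64t^4 + 128t^3 + 92t^2 + 32t + 3)

The residues treated are {0, 3, 1}, so the missing case is n ≡ 2 (mod 4); write n = 4t+2.
Then (4t+2)^4 - (4t+2)^2 + 4(4t+2) - 8 = 256t^4 + 512t^3 + 368t^2 + 128t + 12 = 4(64t^4 + 128t^3 + 92t^2 + 32t + 3).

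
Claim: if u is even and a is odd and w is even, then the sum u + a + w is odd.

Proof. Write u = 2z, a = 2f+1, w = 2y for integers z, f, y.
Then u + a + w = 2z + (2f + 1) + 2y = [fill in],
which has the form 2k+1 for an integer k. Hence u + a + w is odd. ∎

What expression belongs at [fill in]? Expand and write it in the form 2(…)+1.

2z + (2f + 1) + 2y = 2f + 2y + 2z + 1
= 2(f + y + z) + 1.
Since f + y + z is an integer, the sum is of the form 2k+1 for an integer k.

2(f + y + z) + 1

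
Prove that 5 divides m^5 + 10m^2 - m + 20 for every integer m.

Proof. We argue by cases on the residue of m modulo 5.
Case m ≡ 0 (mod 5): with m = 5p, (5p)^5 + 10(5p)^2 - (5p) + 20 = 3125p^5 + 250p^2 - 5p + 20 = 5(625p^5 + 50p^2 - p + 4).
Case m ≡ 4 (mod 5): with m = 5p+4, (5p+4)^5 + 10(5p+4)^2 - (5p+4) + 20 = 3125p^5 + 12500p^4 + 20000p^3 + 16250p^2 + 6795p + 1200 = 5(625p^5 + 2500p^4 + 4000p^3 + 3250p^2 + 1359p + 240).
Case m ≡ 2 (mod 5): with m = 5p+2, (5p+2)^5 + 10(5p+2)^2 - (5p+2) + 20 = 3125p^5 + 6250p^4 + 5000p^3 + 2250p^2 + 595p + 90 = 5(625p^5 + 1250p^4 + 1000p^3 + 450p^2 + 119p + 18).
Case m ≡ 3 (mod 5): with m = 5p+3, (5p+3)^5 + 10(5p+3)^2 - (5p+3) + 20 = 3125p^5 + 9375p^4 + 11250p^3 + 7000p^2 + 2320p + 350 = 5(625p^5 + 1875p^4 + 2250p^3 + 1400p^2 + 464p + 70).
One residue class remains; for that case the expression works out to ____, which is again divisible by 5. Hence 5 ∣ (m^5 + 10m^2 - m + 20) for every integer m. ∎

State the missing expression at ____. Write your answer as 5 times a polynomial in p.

The residues treated are {0, 4, 2, 3}, so the missing case is m ≡ 1 (mod 5); write m = 5p+1.
Then (5p+1)^5 + 10(5p+1)^2 - (5p+1) + 20 = 3125p^5 + 3125p^4 + 1250p^3 + 500p^2 + 120p + 30 = 5(625p^5 + 625p^4 + 250p^3 + 100p^2 + 24p + 6).

5(625p^5 + 625p^4 + 250p^3 + 100p^2 + 24p + 6)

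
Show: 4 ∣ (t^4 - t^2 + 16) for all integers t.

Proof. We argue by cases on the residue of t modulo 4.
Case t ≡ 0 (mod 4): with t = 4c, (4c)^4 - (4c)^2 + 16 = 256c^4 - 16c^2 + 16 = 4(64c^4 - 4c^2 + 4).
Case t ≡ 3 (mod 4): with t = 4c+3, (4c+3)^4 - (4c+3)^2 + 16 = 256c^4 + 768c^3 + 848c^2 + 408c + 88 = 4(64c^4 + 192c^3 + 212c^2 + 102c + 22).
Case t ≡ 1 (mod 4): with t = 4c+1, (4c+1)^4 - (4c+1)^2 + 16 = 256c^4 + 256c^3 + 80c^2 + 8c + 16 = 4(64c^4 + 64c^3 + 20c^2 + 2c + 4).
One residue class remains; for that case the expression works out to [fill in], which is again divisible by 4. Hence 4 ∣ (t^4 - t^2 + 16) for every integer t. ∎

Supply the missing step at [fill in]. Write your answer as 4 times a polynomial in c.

4(64c^4 + 128c^3 + 92c^2 + 28c + 7)

The residues treated are {0, 3, 1}, so the missing case is t ≡ 2 (mod 4); write t = 4c+2.
Then (4c+2)^4 - (4c+2)^2 + 16 = 256c^4 + 512c^3 + 368c^2 + 112c + 28 = 4(64c^4 + 128c^3 + 92c^2 + 28c + 7).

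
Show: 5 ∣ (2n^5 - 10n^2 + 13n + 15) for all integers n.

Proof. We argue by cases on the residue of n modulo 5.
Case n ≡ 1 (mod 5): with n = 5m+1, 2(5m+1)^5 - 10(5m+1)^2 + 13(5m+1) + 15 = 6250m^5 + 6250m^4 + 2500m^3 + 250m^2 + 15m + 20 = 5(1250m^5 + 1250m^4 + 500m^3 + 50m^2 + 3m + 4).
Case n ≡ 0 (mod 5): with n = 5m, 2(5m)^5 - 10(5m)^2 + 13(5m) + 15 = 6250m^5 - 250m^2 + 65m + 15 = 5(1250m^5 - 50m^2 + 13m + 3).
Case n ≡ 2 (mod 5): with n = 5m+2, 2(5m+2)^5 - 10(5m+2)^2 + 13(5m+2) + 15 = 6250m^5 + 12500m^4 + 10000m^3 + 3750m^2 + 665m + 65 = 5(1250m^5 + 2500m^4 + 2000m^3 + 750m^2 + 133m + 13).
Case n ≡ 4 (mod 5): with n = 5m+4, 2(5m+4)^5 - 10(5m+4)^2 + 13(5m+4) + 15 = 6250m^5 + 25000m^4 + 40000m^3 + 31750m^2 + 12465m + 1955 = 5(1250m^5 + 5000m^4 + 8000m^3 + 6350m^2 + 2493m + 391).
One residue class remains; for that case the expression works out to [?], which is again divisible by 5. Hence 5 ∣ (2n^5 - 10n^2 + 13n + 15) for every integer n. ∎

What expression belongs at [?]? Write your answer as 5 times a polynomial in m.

5(1250m^5 + 3750m^4 + 4500m^3 + 2650m^2 + 763m + 90)

Only n ≡ 3 (mod 5) is unaccounted for. Put n = 5m+3:
2(5m+3)^5 - 10(5m+3)^2 + 13(5m+3) + 15 expands to 6250m^5 + 18750m^4 + 22500m^3 + 13250m^2 + 3815m + 450,
and factoring out 5 leaves 5(1250m^5 + 3750m^4 + 4500m^3 + 2650m^2 + 763m + 90).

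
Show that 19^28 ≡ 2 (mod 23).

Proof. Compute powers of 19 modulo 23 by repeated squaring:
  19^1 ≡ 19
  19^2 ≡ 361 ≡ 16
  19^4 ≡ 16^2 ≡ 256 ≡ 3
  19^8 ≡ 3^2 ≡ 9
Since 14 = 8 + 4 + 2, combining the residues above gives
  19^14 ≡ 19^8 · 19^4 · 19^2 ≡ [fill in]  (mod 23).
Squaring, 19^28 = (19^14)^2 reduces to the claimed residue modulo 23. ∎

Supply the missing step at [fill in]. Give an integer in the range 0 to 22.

19^8 · 19^4 · 19^2 ≡ 9 · 3 · 16 = 432.
432 mod 23 = 18, so 19^14 ≡ 18 (mod 23).

18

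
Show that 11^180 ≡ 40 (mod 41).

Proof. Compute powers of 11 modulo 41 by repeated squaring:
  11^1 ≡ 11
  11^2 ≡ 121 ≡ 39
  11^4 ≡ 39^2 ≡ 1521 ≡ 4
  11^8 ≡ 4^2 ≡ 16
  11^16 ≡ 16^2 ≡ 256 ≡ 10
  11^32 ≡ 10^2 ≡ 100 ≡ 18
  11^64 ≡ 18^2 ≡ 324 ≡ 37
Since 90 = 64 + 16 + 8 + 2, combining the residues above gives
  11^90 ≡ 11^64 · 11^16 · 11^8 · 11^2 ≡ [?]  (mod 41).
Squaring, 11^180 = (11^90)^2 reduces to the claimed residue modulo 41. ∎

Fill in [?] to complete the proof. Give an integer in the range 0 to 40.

11^64 · 11^16 · 11^8 · 11^2 ≡ 37 · 10 · 16 · 39 = 230880.
230880 mod 41 = 9, so 11^90 ≡ 9 (mod 41).

9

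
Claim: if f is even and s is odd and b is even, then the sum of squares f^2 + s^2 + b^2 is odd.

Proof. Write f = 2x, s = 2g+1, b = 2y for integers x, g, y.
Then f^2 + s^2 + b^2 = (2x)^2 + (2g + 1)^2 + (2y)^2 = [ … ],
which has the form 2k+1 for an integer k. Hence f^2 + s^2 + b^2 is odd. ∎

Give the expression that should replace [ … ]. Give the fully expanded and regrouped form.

(2x)^2 + (2g + 1)^2 + (2y)^2 = 4g^2 + 4g + 4x^2 + 4y^2 + 1
= 2(2g^2 + 2g + 2x^2 + 2y^2) + 1.
Since 2g^2 + 2g + 2x^2 + 2y^2 is an integer, the sum of squares is of the form 2k+1 for an integer k.

2(2g^2 + 2g + 2x^2 + 2y^2) + 1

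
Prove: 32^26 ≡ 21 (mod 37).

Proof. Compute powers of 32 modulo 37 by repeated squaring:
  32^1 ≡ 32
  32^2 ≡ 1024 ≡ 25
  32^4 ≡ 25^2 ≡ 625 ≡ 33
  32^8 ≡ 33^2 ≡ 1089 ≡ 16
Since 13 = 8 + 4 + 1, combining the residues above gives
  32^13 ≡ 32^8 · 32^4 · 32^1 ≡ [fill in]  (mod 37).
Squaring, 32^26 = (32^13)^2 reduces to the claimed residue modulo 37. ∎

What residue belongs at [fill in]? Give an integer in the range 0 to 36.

32^8 · 32^4 · 32^1 ≡ 16 · 33 · 32 = 16896.
16896 mod 37 = 24, so 32^13 ≡ 24 (mod 37).

24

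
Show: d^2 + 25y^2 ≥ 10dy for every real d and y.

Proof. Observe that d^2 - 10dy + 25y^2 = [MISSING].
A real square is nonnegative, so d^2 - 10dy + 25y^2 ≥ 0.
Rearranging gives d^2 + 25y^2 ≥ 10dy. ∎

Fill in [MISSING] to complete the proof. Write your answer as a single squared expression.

(d - 5y)^2

d^2 - 10dy + 25y^2 is a perfect-square trinomial: the outer terms are (d)^2 and (5y)^2, and the cross term is -2·d·5y.
So d^2 - 10dy + 25y^2 = (d - 5y)^2 ≥ 0.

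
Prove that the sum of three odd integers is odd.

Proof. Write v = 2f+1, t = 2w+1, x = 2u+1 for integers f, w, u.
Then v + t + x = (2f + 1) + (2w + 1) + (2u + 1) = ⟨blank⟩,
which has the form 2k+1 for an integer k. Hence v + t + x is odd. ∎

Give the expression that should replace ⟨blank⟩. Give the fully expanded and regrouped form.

(2f + 1) + (2w + 1) + (2u + 1) = 2f + 2u + 2w + 3
= 2(f + u + w + 1) + 1.
Since f + u + w + 1 is an integer, the sum is of the form 2k+1 for an integer k.

2(f + u + w + 1) + 1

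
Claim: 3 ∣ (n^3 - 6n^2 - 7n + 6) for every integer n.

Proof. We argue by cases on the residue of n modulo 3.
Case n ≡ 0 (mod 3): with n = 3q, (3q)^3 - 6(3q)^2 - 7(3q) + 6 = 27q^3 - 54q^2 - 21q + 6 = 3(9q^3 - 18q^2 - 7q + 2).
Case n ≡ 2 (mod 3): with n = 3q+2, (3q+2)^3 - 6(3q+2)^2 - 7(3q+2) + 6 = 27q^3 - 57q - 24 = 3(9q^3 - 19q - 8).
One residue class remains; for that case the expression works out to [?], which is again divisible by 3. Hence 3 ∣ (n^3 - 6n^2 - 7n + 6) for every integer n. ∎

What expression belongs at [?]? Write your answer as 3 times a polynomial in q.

The residues treated are {0, 2}, so the missing case is n ≡ 1 (mod 3); write n = 3q+1.
Then (3q+1)^3 - 6(3q+1)^2 - 7(3q+1) + 6 = 27q^3 - 27q^2 - 48q - 6 = 3(9q^3 - 9q^2 - 16q - 2).

3(9q^3 - 9q^2 - 16q - 2)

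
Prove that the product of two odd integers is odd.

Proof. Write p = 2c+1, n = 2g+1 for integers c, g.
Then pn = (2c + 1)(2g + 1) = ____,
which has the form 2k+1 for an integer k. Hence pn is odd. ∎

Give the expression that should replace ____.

2(2cg + c + g) + 1

(2c + 1)(2g + 1) = 4cg + 2c + 2g + 1
= 2(2cg + c + g) + 1.
Since 2cg + c + g is an integer, the product is of the form 2k+1 for an integer k.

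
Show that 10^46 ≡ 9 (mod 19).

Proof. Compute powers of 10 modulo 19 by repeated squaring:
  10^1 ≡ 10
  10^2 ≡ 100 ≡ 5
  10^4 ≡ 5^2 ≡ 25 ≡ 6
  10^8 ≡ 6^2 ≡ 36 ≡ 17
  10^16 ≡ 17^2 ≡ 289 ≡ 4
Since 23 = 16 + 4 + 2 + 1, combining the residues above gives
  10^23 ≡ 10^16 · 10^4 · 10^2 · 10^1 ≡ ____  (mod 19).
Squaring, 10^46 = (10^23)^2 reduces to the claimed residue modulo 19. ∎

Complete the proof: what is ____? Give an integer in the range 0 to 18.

3

Multiply the listed residues: 4 · 6 · 5 · 10 = 24 → 120 → 1200.
Reducing modulo 19: 1200 = 63·19 + 3, so 10^23 ≡ 3.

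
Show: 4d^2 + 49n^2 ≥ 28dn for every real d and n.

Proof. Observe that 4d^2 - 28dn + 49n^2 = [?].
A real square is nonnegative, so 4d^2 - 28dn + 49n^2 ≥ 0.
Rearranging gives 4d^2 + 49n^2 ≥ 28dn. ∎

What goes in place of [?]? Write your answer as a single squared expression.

(2d - 7n)^2

4d^2 - 28dn + 49n^2 is a perfect-square trinomial: the outer terms are (2d)^2 and (7n)^2, and the cross term is -2·2d·7n.
So 4d^2 - 28dn + 49n^2 = (2d - 7n)^2 ≥ 0.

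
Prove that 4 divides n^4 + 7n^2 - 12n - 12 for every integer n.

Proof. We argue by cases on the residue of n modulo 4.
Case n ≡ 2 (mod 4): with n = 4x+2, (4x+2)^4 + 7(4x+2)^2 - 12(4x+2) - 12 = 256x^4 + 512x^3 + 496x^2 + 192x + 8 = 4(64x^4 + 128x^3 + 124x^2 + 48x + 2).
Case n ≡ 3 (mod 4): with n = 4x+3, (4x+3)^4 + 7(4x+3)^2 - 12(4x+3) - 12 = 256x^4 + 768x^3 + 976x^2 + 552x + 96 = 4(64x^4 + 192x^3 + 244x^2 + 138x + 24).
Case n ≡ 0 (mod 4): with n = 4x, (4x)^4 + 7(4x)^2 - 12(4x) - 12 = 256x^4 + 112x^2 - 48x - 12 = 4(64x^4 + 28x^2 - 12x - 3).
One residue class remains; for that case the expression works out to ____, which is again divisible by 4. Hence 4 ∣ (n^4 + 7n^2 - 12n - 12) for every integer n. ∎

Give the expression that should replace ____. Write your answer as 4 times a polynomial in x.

Only n ≡ 1 (mod 4) is unaccounted for. Put n = 4x+1:
(4x+1)^4 + 7(4x+1)^2 - 12(4x+1) - 12 expands to 256x^4 + 256x^3 + 208x^2 + 24x - 16,
and factoring out 4 leaves 4(64x^4 + 64x^3 + 52x^2 + 6x - 4).

4(64x^4 + 64x^3 + 52x^2 + 6x - 4)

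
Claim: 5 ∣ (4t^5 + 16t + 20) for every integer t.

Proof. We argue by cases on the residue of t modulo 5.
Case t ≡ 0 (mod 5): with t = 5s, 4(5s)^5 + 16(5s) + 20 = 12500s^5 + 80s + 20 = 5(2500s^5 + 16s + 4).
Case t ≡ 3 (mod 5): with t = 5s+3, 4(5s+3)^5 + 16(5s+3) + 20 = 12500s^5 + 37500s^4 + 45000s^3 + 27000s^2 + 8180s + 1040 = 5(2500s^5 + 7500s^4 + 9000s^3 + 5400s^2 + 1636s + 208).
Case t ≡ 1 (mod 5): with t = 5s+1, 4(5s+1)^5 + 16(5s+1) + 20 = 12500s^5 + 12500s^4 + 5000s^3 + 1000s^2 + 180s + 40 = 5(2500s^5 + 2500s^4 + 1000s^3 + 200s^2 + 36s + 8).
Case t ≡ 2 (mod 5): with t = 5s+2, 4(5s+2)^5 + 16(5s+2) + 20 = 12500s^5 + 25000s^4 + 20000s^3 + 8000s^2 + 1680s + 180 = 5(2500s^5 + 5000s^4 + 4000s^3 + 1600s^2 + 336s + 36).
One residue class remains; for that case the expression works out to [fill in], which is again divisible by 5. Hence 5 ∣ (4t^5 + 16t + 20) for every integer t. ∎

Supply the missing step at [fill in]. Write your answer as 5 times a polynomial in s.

5(2500s^5 + 10000s^4 + 16000s^3 + 12800s^2 + 5136s + 836)

Only t ≡ 4 (mod 5) is unaccounted for. Put t = 5s+4:
4(5s+4)^5 + 16(5s+4) + 20 expands to 12500s^5 + 50000s^4 + 80000s^3 + 64000s^2 + 25680s + 4180,
and factoring out 5 leaves 5(2500s^5 + 10000s^4 + 16000s^3 + 12800s^2 + 5136s + 836).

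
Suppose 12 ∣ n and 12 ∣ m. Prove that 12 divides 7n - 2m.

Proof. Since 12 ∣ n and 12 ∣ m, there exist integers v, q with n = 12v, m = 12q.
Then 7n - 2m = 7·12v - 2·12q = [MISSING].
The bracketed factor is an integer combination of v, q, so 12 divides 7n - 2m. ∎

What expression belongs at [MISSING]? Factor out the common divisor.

12(-2q + 7v)

Each term has a factor of 12: 7·12v - 2·12q = 12·(-2q + 7v).
Since -2q + 7v is an integer, 12 ∣ (7n - 2m).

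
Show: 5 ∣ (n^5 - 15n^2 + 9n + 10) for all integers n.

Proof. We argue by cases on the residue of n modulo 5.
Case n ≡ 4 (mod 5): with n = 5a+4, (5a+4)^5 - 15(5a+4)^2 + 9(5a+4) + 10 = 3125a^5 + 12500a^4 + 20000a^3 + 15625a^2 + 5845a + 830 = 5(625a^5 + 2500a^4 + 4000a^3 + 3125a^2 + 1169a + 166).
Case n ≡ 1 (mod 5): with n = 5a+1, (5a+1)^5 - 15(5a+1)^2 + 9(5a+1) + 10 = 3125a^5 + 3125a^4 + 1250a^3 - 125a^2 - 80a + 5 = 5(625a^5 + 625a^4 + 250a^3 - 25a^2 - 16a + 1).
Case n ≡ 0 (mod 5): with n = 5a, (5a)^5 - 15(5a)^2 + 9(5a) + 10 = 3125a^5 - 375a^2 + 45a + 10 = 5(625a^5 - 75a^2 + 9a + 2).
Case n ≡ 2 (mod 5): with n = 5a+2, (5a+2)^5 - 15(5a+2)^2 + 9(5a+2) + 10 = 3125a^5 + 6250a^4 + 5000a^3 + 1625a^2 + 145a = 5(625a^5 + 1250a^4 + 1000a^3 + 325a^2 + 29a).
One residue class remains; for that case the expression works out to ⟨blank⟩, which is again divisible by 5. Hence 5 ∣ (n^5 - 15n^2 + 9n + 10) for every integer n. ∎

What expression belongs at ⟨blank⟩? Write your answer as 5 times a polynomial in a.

5(625a^5 + 1875a^4 + 2250a^3 + 1275a^2 + 324a + 29)

The residues treated are {4, 1, 0, 2}, so the missing case is n ≡ 3 (mod 5); write n = 5a+3.
Then (5a+3)^5 - 15(5a+3)^2 + 9(5a+3) + 10 = 3125a^5 + 9375a^4 + 11250a^3 + 6375a^2 + 1620a + 145 = 5(625a^5 + 1875a^4 + 2250a^3 + 1275a^2 + 324a + 29).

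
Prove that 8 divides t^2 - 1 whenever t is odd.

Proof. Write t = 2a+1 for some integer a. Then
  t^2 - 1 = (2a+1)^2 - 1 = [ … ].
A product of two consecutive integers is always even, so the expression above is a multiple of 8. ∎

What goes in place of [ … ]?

4a(a + 1)

(2a+1)^2 - 1 = 4a^2 + 4a + 1 - 1 = 4a^2 + 4a = 4a(a+1).
Since a and a+1 are consecutive, a(a+1) is even, and 4·(even) is a multiple of 8.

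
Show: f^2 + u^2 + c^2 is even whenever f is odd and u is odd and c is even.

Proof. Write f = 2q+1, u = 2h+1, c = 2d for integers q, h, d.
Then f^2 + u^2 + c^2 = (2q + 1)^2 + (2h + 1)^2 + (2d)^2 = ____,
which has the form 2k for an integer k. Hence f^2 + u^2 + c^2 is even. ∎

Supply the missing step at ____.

Expanding: (2q + 1)^2 + (2h + 1)^2 + (2d)^2 = 4d^2 + 4h^2 + 4h + 4q^2 + 4q + 2.
Every term is even; pulling out the factor of 2 gives 2(2d^2 + 2h^2 + 2h + 2q^2 + 2q + 1).

2(2d^2 + 2h^2 + 2h + 2q^2 + 2q + 1)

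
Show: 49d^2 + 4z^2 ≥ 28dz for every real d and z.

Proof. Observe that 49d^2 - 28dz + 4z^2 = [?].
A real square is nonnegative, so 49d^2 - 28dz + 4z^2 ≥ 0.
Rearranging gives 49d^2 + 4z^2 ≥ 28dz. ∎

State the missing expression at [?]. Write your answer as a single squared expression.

(7d - 2z)^2

49d^2 - 28dz + 4z^2 is a perfect-square trinomial: the outer terms are (7d)^2 and (2z)^2, and the cross term is -2·7d·2z.
So 49d^2 - 28dz + 4z^2 = (7d - 2z)^2 ≥ 0.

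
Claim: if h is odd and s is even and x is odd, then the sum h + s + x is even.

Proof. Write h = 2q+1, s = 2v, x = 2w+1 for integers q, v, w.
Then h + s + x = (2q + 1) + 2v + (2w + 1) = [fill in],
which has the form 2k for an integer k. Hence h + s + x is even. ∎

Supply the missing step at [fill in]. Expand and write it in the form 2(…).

Expanding: (2q + 1) + 2v + (2w + 1) = 2q + 2v + 2w + 2.
Every term is even; pulling out the factor of 2 gives 2(q + v + w + 1).

2(q + v + w + 1)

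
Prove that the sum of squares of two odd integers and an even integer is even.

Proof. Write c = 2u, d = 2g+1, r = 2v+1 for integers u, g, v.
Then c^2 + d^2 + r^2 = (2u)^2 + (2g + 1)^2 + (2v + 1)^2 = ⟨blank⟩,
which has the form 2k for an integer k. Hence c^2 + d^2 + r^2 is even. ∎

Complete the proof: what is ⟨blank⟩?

2(2g^2 + 2g + 2u^2 + 2v^2 + 2v + 1)

Expanding: (2u)^2 + (2g + 1)^2 + (2v + 1)^2 = 4g^2 + 4g + 4u^2 + 4v^2 + 4v + 2.
Every term is even; pulling out the factor of 2 gives 2(2g^2 + 2g + 2u^2 + 2v^2 + 2v + 1).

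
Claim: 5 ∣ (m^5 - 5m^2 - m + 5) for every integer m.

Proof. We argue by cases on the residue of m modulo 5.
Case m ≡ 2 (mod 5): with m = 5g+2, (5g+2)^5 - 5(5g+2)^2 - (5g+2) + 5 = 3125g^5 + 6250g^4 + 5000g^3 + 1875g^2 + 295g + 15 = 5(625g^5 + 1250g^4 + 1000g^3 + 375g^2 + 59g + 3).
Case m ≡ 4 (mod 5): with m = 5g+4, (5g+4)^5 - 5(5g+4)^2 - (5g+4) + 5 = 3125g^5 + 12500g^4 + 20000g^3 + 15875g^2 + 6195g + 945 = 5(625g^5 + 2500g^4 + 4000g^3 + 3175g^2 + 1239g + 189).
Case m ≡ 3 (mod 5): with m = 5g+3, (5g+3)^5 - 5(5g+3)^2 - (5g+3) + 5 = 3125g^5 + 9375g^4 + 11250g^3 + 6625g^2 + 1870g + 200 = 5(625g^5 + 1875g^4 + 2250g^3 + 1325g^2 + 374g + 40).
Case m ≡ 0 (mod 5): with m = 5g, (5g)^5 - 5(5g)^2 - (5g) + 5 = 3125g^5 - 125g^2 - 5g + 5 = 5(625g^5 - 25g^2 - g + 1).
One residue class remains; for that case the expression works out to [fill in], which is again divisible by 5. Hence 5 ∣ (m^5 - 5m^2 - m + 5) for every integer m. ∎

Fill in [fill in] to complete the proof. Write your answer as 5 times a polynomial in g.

The residues treated are {2, 4, 3, 0}, so the missing case is m ≡ 1 (mod 5); write m = 5g+1.
Then (5g+1)^5 - 5(5g+1)^2 - (5g+1) + 5 = 3125g^5 + 3125g^4 + 1250g^3 + 125g^2 - 30g = 5(625g^5 + 625g^4 + 250g^3 + 25g^2 - 6g).

5(625g^5 + 625g^4 + 250g^3 + 25g^2 - 6g)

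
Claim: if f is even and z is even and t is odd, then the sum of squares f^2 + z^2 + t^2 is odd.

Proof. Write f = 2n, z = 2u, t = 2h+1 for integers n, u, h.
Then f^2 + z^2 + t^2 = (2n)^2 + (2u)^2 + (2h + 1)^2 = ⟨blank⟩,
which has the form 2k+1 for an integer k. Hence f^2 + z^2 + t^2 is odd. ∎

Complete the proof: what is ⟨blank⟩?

(2n)^2 + (2u)^2 + (2h + 1)^2 = 4h^2 + 4h + 4n^2 + 4u^2 + 1
= 2(2h^2 + 2h + 2n^2 + 2u^2) + 1.
Since 2h^2 + 2h + 2n^2 + 2u^2 is an integer, the sum of squares is of the form 2k+1 for an integer k.

2(2h^2 + 2h + 2n^2 + 2u^2) + 1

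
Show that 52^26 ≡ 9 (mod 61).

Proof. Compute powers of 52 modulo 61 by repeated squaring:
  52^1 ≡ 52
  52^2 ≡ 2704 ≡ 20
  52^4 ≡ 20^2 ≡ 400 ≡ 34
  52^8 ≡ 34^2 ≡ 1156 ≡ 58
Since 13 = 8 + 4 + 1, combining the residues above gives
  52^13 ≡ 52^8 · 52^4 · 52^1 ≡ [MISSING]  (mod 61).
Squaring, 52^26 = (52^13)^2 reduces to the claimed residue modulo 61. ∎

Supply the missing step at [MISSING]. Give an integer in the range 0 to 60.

Multiply the listed residues: 58 · 34 · 52 = 1972 → 102544.
Reducing modulo 61: 102544 = 1681·61 + 3, so 52^13 ≡ 3.

3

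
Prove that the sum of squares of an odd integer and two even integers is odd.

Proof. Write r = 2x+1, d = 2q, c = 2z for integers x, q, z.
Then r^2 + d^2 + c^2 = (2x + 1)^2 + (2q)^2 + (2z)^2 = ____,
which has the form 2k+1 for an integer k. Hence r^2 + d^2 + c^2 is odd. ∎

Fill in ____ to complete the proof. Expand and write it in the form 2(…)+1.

2(2q^2 + 2x^2 + 2x + 2z^2) + 1

Expanding: (2x + 1)^2 + (2q)^2 + (2z)^2 = 4q^2 + 4x^2 + 4x + 4z^2 + 1.
Every term except the constant is even, so this is 2(2q^2 + 2x^2 + 2x + 2z^2) + 1,
and 2q^2 + 2x^2 + 2x + 2z^2 ∈ ℤ gives the required form.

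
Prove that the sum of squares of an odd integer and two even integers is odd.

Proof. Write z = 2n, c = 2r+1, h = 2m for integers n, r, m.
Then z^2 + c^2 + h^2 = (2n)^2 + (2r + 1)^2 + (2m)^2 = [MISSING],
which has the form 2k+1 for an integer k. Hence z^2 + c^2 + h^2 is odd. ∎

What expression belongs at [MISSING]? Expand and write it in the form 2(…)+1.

(2n)^2 + (2r + 1)^2 + (2m)^2 = 4m^2 + 4n^2 + 4r^2 + 4r + 1
= 2(2m^2 + 2n^2 + 2r^2 + 2r) + 1.
Since 2m^2 + 2n^2 + 2r^2 + 2r is an integer, the sum of squares is of the form 2k+1 for an integer k.

2(2m^2 + 2n^2 + 2r^2 + 2r) + 1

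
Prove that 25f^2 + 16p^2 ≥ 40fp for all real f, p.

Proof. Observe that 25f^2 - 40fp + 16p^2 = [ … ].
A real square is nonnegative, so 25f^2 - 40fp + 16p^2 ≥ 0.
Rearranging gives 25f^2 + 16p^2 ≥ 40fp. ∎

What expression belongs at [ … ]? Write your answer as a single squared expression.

The leading and trailing coefficients are 5^2 and 4^2, and 40 = 2·5·4, so the trinomial is (5f - 4p)^2.
Hence 25f^2 - 40fp + 16p^2 ≥ 0.

(5f - 4p)^2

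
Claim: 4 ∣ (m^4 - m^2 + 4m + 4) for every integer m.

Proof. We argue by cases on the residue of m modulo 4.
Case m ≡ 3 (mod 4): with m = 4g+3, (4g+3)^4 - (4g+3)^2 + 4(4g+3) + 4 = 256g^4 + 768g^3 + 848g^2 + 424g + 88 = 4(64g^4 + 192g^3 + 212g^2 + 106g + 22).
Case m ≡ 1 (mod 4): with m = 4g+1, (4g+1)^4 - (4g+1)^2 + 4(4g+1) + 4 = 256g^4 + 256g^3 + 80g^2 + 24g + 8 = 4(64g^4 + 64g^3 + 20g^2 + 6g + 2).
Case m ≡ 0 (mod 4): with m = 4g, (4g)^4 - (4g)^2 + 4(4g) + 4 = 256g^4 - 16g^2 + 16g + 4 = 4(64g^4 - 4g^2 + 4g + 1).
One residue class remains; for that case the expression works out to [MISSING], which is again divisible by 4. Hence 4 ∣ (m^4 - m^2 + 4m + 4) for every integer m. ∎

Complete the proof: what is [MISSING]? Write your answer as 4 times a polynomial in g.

The residues treated are {3, 1, 0}, so the missing case is m ≡ 2 (mod 4); write m = 4g+2.
Then (4g+2)^4 - (4g+2)^2 + 4(4g+2) + 4 = 256g^4 + 512g^3 + 368g^2 + 128g + 24 = 4(64g^4 + 128g^3 + 92g^2 + 32g + 6).

4(64g^4 + 128g^3 + 92g^2 + 32g + 6)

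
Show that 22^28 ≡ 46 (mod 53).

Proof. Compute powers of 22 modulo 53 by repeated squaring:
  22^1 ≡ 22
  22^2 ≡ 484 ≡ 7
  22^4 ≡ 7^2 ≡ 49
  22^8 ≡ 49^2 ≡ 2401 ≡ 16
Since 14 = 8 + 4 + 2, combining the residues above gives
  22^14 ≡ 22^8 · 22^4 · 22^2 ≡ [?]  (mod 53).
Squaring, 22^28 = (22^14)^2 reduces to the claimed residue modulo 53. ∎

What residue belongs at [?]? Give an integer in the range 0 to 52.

22^8 · 22^4 · 22^2 ≡ 16 · 49 · 7 = 5488.
5488 mod 53 = 29, so 22^14 ≡ 29 (mod 53).

29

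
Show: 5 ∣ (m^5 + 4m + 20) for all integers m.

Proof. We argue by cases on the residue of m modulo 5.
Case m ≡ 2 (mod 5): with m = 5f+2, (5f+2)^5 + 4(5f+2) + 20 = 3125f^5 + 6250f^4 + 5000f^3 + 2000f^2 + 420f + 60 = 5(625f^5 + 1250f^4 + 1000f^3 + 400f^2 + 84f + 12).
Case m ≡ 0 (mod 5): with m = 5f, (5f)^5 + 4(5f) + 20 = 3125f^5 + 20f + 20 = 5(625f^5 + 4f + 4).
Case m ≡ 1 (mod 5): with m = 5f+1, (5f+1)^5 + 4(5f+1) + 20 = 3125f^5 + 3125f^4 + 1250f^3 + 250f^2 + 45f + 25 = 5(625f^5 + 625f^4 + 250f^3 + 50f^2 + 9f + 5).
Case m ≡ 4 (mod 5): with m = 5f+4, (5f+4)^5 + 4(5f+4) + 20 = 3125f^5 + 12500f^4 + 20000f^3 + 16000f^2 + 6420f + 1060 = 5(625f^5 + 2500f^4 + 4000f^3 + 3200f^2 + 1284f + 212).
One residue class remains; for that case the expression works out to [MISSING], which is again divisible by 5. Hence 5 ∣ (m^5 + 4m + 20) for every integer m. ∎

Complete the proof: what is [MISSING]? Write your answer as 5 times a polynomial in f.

Only m ≡ 3 (mod 5) is unaccounted for. Put m = 5f+3:
(5f+3)^5 + 4(5f+3) + 20 expands to 3125f^5 + 9375f^4 + 11250f^3 + 6750f^2 + 2045f + 275,
and factoring out 5 leaves 5(625f^5 + 1875f^4 + 2250f^3 + 1350f^2 + 409f + 55).

5(625f^5 + 1875f^4 + 2250f^3 + 1350f^2 + 409f + 55)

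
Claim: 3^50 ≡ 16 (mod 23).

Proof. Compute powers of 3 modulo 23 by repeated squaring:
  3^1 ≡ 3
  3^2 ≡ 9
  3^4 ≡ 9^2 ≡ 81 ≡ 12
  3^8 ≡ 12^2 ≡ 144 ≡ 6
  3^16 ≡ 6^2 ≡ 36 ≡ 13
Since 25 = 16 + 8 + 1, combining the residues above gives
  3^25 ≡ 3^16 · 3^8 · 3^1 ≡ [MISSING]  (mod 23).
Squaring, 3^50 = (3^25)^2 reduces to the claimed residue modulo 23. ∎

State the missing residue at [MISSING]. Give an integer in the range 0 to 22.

3^16 · 3^8 · 3^1 ≡ 13 · 6 · 3 = 234.
234 mod 23 = 4, so 3^25 ≡ 4 (mod 23).

4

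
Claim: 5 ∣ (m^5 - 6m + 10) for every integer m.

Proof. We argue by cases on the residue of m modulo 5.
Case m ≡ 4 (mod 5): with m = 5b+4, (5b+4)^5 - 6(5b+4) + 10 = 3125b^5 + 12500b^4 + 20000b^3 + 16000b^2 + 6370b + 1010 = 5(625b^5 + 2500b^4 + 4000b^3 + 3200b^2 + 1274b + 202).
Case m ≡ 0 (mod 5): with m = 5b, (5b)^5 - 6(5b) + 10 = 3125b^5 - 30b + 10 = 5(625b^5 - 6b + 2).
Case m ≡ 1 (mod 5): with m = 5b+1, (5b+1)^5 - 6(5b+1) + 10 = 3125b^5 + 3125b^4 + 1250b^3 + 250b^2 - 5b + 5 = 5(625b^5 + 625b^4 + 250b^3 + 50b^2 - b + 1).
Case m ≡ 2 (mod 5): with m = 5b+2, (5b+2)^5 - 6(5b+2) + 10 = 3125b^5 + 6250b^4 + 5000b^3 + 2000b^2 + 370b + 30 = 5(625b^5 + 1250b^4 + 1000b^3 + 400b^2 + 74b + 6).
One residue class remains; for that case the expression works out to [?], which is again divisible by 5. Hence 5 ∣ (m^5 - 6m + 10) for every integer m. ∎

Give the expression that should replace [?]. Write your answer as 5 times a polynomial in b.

The residues treated are {4, 0, 1, 2}, so the missing case is m ≡ 3 (mod 5); write m = 5b+3.
Then (5b+3)^5 - 6(5b+3) + 10 = 3125b^5 + 9375b^4 + 11250b^3 + 6750b^2 + 1995b + 235 = 5(625b^5 + 1875b^4 + 2250b^3 + 1350b^2 + 399b + 47).

5(625b^5 + 1875b^4 + 2250b^3 + 1350b^2 + 399b + 47)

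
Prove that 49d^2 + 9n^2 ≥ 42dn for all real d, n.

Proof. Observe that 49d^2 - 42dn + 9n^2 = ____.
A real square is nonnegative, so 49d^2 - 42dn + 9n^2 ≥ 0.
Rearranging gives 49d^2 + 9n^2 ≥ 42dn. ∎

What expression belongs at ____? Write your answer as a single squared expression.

(7d - 3n)^2

49d^2 - 42dn + 9n^2 is a perfect-square trinomial: the outer terms are (7d)^2 and (3n)^2, and the cross term is -2·7d·3n.
So 49d^2 - 42dn + 9n^2 = (7d - 3n)^2 ≥ 0.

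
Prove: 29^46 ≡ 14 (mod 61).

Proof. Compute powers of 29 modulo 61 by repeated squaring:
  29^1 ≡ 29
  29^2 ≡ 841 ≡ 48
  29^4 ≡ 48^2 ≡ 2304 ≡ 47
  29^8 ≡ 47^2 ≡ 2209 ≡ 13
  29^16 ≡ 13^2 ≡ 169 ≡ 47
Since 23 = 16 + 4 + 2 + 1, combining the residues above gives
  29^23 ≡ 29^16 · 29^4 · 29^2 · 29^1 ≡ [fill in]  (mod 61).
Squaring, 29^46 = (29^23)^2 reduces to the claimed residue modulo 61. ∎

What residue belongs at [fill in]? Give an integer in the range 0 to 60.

40

29^16 · 29^4 · 29^2 · 29^1 ≡ 47 · 47 · 48 · 29 = 3074928.
3074928 mod 61 = 40, so 29^23 ≡ 40 (mod 61).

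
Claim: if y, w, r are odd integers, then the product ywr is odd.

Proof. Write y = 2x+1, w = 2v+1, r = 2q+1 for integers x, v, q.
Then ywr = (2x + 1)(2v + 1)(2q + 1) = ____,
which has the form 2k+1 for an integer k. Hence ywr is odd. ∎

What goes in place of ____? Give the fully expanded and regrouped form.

(2x + 1)(2v + 1)(2q + 1) = 8qvx + 4qv + 4qx + 2q + 4vx + 2v + 2x + 1
= 2(4qvx + 2qv + 2qx + q + 2vx + v + x) + 1.
Since 4qvx + 2qv + 2qx + q + 2vx + v + x is an integer, the product is of the form 2k+1 for an integer k.

2(4qvx + 2qv + 2qx + q + 2vx + v + x) + 1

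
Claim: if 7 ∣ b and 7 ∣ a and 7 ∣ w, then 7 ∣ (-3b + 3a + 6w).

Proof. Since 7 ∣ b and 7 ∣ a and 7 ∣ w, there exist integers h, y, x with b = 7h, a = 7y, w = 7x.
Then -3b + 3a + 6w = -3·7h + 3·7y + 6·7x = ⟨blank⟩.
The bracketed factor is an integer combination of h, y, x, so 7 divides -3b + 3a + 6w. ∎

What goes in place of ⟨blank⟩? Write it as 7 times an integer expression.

Pull the common 7 out of every term: -3·7h + 3·7y + 6·7x = 7(-3h + 6x + 3y).
-3h + 6x + 3y is an integer, which exhibits the divisibility.

7(-3h + 6x + 3y)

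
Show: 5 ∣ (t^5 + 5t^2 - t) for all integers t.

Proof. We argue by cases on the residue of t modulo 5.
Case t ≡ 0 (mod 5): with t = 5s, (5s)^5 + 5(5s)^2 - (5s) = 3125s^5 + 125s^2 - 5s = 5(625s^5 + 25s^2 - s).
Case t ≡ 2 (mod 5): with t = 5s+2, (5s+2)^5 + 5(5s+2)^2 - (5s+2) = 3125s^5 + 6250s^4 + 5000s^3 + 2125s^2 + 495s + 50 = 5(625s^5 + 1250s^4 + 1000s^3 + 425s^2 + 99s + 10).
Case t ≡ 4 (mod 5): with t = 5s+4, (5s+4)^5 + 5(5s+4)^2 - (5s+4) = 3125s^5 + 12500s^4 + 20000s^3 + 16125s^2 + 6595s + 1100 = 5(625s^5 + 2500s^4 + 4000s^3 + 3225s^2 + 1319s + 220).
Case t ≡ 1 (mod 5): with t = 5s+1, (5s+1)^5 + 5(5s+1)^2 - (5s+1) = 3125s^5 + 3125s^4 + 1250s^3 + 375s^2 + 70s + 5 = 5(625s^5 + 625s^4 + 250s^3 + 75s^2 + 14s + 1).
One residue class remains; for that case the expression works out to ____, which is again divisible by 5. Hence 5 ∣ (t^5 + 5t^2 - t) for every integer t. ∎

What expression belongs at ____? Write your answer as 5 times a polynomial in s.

Only t ≡ 3 (mod 5) is unaccounted for. Put t = 5s+3:
(5s+3)^5 + 5(5s+3)^2 - (5s+3) expands to 3125s^5 + 9375s^4 + 11250s^3 + 6875s^2 + 2170s + 285,
and factoring out 5 leaves 5(625s^5 + 1875s^4 + 2250s^3 + 1375s^2 + 434s + 57).

5(625s^5 + 1875s^4 + 2250s^3 + 1375s^2 + 434s + 57)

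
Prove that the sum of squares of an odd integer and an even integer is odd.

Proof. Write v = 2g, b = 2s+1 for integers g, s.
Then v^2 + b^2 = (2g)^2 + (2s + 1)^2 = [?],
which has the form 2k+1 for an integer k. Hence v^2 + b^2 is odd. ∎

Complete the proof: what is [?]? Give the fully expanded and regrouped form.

Expanding: (2g)^2 + (2s + 1)^2 = 4g^2 + 4s^2 + 4s + 1.
Every term except the constant is even, so this is 2(2g^2 + 2s^2 + 2s) + 1,
and 2g^2 + 2s^2 + 2s ∈ ℤ gives the required form.

2(2g^2 + 2s^2 + 2s) + 1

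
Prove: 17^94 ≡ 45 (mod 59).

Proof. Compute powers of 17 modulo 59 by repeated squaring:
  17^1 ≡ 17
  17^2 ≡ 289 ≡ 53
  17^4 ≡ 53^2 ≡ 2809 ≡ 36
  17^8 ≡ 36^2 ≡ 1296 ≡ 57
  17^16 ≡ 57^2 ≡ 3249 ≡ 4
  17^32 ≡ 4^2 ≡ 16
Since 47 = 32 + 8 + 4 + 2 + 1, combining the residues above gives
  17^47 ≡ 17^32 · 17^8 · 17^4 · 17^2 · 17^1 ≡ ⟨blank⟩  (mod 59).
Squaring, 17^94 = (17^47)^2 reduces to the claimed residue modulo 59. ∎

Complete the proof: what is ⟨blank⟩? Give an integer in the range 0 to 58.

Multiply the listed residues: 16 · 57 · 36 · 53 · 17 = 912 → 32832 → 1740096 → 29581632.
Reducing modulo 59: 29581632 = 501383·59 + 35, so 17^47 ≡ 35.

35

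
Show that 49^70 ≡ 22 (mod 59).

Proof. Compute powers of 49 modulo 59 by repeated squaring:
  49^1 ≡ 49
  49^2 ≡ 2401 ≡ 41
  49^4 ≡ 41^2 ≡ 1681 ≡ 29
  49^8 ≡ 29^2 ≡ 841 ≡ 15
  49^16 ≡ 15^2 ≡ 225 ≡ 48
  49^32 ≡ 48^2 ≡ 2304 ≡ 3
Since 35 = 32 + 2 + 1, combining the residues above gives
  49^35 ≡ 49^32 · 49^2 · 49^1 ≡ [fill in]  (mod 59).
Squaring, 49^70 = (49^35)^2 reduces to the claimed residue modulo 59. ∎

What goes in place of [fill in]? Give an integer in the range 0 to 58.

49^32 · 49^2 · 49^1 ≡ 3 · 41 · 49 = 6027.
6027 mod 59 = 9, so 49^35 ≡ 9 (mod 59).

9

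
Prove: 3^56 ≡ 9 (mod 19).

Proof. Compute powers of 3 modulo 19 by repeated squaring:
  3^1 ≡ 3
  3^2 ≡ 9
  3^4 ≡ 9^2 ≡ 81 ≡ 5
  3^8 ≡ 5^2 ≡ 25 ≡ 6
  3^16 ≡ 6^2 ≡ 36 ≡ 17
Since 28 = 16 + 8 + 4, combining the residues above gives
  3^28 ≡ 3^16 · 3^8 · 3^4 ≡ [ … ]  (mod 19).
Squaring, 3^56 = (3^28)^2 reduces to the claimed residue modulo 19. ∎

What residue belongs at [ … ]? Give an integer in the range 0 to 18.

3^16 · 3^8 · 3^4 ≡ 17 · 6 · 5 = 510.
510 mod 19 = 16, so 3^28 ≡ 16 (mod 19).

16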